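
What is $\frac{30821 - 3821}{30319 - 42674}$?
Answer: $- \frac{5400}{2471} \approx -2.1853$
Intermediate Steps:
$\frac{30821 - 3821}{30319 - 42674} = \frac{30821 + \left(-5015 + 1194\right)}{-12355} = \left(30821 - 3821\right) \left(- \frac{1}{12355}\right) = 27000 \left(- \frac{1}{12355}\right) = - \frac{5400}{2471}$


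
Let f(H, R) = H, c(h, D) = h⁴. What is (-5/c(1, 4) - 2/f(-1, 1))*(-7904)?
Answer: 23712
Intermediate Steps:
(-5/c(1, 4) - 2/f(-1, 1))*(-7904) = (-5/(1⁴) - 2/(-1))*(-7904) = (-5/1 - 2*(-1))*(-7904) = (-5*1 + 2)*(-7904) = (-5 + 2)*(-7904) = -3*(-7904) = 23712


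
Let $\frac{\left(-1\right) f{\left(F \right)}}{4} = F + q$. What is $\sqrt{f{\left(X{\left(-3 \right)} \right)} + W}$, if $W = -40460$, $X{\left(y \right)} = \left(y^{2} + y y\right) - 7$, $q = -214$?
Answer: $4 i \sqrt{2478} \approx 199.12 i$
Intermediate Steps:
$X{\left(y \right)} = -7 + 2 y^{2}$ ($X{\left(y \right)} = \left(y^{2} + y^{2}\right) - 7 = 2 y^{2} - 7 = -7 + 2 y^{2}$)
$f{\left(F \right)} = 856 - 4 F$ ($f{\left(F \right)} = - 4 \left(F - 214\right) = - 4 \left(-214 + F\right) = 856 - 4 F$)
$\sqrt{f{\left(X{\left(-3 \right)} \right)} + W} = \sqrt{\left(856 - 4 \left(-7 + 2 \left(-3\right)^{2}\right)\right) - 40460} = \sqrt{\left(856 - 4 \left(-7 + 2 \cdot 9\right)\right) - 40460} = \sqrt{\left(856 - 4 \left(-7 + 18\right)\right) - 40460} = \sqrt{\left(856 - 44\right) - 40460} = \sqrt{812 - 40460} = \sqrt{-39648} = 4 i \sqrt{2478}$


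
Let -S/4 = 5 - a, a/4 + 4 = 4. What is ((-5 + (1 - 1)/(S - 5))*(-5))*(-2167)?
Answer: -54175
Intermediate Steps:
a = 0 (a = -16 + 4*4 = -16 + 16 = 0)
S = -20 (S = -4*(5 - 1*0) = -4*(5 + 0) = -4*5 = -20)
((-5 + (1 - 1)/(S - 5))*(-5))*(-2167) = ((-5 + (1 - 1)/(-20 - 5))*(-5))*(-2167) = ((-5 + 0/(-25))*(-5))*(-2167) = ((-5 + 0*(-1/25))*(-5))*(-2167) = ((-5 + 0)*(-5))*(-2167) = -5*(-5)*(-2167) = 25*(-2167) = -54175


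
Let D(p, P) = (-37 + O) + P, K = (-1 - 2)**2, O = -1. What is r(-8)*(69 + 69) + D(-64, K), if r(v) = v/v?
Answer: 109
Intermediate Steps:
K = 9 (K = (-3)**2 = 9)
r(v) = 1
D(p, P) = -38 + P (D(p, P) = (-37 - 1) + P = -38 + P)
r(-8)*(69 + 69) + D(-64, K) = 1*(69 + 69) + (-38 + 9) = 1*138 - 29 = 138 - 29 = 109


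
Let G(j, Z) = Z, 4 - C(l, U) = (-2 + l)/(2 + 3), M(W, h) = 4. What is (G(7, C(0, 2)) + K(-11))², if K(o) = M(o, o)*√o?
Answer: -3916/25 + 176*I*√11/5 ≈ -156.64 + 116.75*I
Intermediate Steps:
C(l, U) = 22/5 - l/5 (C(l, U) = 4 - (-2 + l)/(2 + 3) = 4 - (-2 + l)/5 = 4 - (-⅖ + l/5) = 4 + (⅖ - l/5) = 22/5 - l/5)
K(o) = 4*√o
(G(7, C(0, 2)) + K(-11))² = ((22/5 - ⅕*0) + 4*√(-11))² = ((22/5 + 0) + 4*(I*√11))² = (22/5 + 4*I*√11)²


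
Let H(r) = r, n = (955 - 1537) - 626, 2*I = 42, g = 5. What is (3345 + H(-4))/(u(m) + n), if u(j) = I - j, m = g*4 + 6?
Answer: -3341/1213 ≈ -2.7543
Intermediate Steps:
I = 21 (I = (½)*42 = 21)
n = -1208 (n = -582 - 626 = -1208)
m = 26 (m = 5*4 + 6 = 20 + 6 = 26)
u(j) = 21 - j
(3345 + H(-4))/(u(m) + n) = (3345 - 4)/((21 - 1*26) - 1208) = 3341/((21 - 26) - 1208) = 3341/(-5 - 1208) = 3341/(-1213) = 3341*(-1/1213) = -3341/1213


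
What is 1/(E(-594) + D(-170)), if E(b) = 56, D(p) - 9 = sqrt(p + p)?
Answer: 13/913 - 2*I*sqrt(85)/4565 ≈ 0.014239 - 0.0040392*I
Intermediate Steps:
D(p) = 9 + sqrt(2)*sqrt(p) (D(p) = 9 + sqrt(p + p) = 9 + sqrt(2*p) = 9 + sqrt(2)*sqrt(p))
1/(E(-594) + D(-170)) = 1/(56 + (9 + sqrt(2)*sqrt(-170))) = 1/(56 + (9 + sqrt(2)*(I*sqrt(170)))) = 1/(56 + (9 + 2*I*sqrt(85))) = 1/(65 + 2*I*sqrt(85))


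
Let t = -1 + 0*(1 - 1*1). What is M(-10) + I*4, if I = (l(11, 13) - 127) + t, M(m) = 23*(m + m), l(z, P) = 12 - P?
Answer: -976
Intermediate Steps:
t = -1 (t = -1 + 0*(1 - 1) = -1 + 0*0 = -1 + 0 = -1)
M(m) = 46*m (M(m) = 23*(2*m) = 46*m)
I = -129 (I = ((12 - 1*13) - 127) - 1 = ((12 - 13) - 127) - 1 = (-1 - 127) - 1 = -128 - 1 = -129)
M(-10) + I*4 = 46*(-10) - 129*4 = -460 - 516 = -976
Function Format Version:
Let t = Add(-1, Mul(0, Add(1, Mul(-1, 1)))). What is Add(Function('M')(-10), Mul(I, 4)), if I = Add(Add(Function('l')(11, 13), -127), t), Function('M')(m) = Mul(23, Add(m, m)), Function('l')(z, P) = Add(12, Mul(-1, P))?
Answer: -976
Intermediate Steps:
t = -1 (t = Add(-1, Mul(0, Add(1, -1))) = Add(-1, Mul(0, 0)) = Add(-1, 0) = -1)
Function('M')(m) = Mul(46, m) (Function('M')(m) = Mul(23, Mul(2, m)) = Mul(46, m))
I = -129 (I = Add(Add(Add(12, Mul(-1, 13)), -127), -1) = Add(Add(Add(12, -13), -127), -1) = Add(Add(-1, -127), -1) = Add(-128, -1) = -129)
Add(Function('M')(-10), Mul(I, 4)) = Add(Mul(46, -10), Mul(-129, 4)) = Add(-460, -516) = -976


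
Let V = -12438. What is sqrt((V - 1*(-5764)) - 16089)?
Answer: I*sqrt(22763) ≈ 150.87*I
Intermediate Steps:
sqrt((V - 1*(-5764)) - 16089) = sqrt((-12438 - 1*(-5764)) - 16089) = sqrt((-12438 + 5764) - 16089) = sqrt(-6674 - 16089) = sqrt(-22763) = I*sqrt(22763)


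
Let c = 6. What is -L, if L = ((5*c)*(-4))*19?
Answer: 2280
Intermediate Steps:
L = -2280 (L = ((5*6)*(-4))*19 = (30*(-4))*19 = -120*19 = -2280)
-L = -1*(-2280) = 2280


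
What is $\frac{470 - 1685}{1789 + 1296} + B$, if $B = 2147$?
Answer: $\frac{1324456}{617} \approx 2146.6$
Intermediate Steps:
$\frac{470 - 1685}{1789 + 1296} + B = \frac{470 - 1685}{1789 + 1296} + 2147 = - \frac{1215}{3085} + 2147 = \left(-1215\right) \frac{1}{3085} + 2147 = - \frac{243}{617} + 2147 = \frac{1324456}{617}$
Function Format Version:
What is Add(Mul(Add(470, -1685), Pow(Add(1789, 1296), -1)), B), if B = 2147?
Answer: Rational(1324456, 617) ≈ 2146.6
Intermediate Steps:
Add(Mul(Add(470, -1685), Pow(Add(1789, 1296), -1)), B) = Add(Mul(Add(470, -1685), Pow(Add(1789, 1296), -1)), 2147) = Add(Mul(-1215, Pow(3085, -1)), 2147) = Add(Mul(-1215, Rational(1, 3085)), 2147) = Add(Rational(-243, 617), 2147) = Rational(1324456, 617)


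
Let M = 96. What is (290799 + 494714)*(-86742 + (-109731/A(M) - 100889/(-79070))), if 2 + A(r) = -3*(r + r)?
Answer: -776791457272992751/11425615 ≈ -6.7987e+10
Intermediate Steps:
A(r) = -2 - 6*r (A(r) = -2 - 3*(r + r) = -2 - 6*r)
(290799 + 494714)*(-86742 + (-109731/A(M) - 100889/(-79070))) = (290799 + 494714)*(-86742 + (-109731/(-2 - 6*96) - 100889/(-79070))) = 785513*(-86742 + (-109731/(-2 - 576) - 100889*(-1/79070))) = 785513*(-86742 + (-109731/(-578) + 100889/79070)) = 785513*(-86742 + (-109731*(-1/578) + 100889/79070)) = 785513*(-86742 + (109731/578 + 100889/79070)) = 785513*(-86742 + 2183686003/11425615) = 785513*(-988897010327/11425615) = -776791457272992751/11425615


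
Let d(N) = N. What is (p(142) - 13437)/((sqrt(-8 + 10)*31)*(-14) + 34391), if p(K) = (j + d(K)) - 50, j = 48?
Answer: -65328161/168909167 - 824414*sqrt(2)/168909167 ≈ -0.39367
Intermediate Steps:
p(K) = -2 + K (p(K) = (48 + K) - 50 = -2 + K)
(p(142) - 13437)/((sqrt(-8 + 10)*31)*(-14) + 34391) = ((-2 + 142) - 13437)/((sqrt(-8 + 10)*31)*(-14) + 34391) = (140 - 13437)/((sqrt(2)*31)*(-14) + 34391) = -13297/((31*sqrt(2))*(-14) + 34391) = -13297/(-434*sqrt(2) + 34391) = -13297/(34391 - 434*sqrt(2))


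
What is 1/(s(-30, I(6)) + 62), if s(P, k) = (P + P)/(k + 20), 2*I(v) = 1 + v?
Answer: 47/2794 ≈ 0.016822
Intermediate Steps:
I(v) = 1/2 + v/2 (I(v) = (1 + v)/2 = 1/2 + v/2)
s(P, k) = 2*P/(20 + k) (s(P, k) = (2*P)/(20 + k) = 2*P/(20 + k))
1/(s(-30, I(6)) + 62) = 1/(2*(-30)/(20 + (1/2 + (1/2)*6)) + 62) = 1/(2*(-30)/(20 + (1/2 + 3)) + 62) = 1/(2*(-30)/(20 + 7/2) + 62) = 1/(2*(-30)/(47/2) + 62) = 1/(2*(-30)*(2/47) + 62) = 1/(-120/47 + 62) = 1/(2794/47) = 47/2794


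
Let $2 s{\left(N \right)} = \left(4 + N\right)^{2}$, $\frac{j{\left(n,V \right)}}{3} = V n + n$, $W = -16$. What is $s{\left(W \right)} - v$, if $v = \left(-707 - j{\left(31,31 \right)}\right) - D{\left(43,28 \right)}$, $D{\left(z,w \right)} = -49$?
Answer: $3706$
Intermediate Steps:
$j{\left(n,V \right)} = 3 n + 3 V n$ ($j{\left(n,V \right)} = 3 \left(V n + n\right) = 3 \left(n + V n\right) = 3 n + 3 V n$)
$s{\left(N \right)} = \frac{\left(4 + N\right)^{2}}{2}$
$v = -3634$ ($v = \left(-707 - 3 \cdot 31 \left(1 + 31\right)\right) - -49 = \left(-707 - 3 \cdot 31 \cdot 32\right) + 49 = \left(-707 - 2976\right) + 49 = -3683 + 49 = -3634$)
$s{\left(W \right)} - v = \frac{\left(4 - 16\right)^{2}}{2} - -3634 = \frac{\left(-12\right)^{2}}{2} + 3634 = \frac{1}{2} \cdot 144 + 3634 = 72 + 3634 = 3706$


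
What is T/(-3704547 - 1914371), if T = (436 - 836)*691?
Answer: 138200/2809459 ≈ 0.049191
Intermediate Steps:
T = -276400 (T = -400*691 = -276400)
T/(-3704547 - 1914371) = -276400/(-3704547 - 1914371) = -276400/(-5618918) = -276400*(-1/5618918) = 138200/2809459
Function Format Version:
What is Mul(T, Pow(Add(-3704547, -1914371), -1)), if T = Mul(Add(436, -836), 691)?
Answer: Rational(138200, 2809459) ≈ 0.049191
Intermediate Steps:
T = -276400 (T = Mul(-400, 691) = -276400)
Mul(T, Pow(Add(-3704547, -1914371), -1)) = Mul(-276400, Pow(Add(-3704547, -1914371), -1)) = Mul(-276400, Pow(-5618918, -1)) = Mul(-276400, Rational(-1, 5618918)) = Rational(138200, 2809459)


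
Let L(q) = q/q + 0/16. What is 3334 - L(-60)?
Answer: 3333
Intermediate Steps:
L(q) = 1 (L(q) = 1 + 0*(1/16) = 1 + 0 = 1)
3334 - L(-60) = 3334 - 1*1 = 3334 - 1 = 3333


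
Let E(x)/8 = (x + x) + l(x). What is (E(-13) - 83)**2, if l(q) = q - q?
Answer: 84681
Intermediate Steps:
l(q) = 0
E(x) = 16*x (E(x) = 8*((x + x) + 0) = 8*(2*x + 0) = 8*(2*x) = 16*x)
(E(-13) - 83)**2 = (16*(-13) - 83)**2 = (-208 - 83)**2 = (-291)**2 = 84681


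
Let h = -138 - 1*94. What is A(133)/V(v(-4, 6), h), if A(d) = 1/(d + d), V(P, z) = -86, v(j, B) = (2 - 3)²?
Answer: -1/22876 ≈ -4.3714e-5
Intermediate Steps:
h = -232 (h = -138 - 94 = -232)
v(j, B) = 1 (v(j, B) = (-1)² = 1)
A(d) = 1/(2*d)
A(133)/V(v(-4, 6), h) = ((½)/133)/(-86) = ((½)*(1/133))*(-1/86) = (1/266)*(-1/86) = -1/22876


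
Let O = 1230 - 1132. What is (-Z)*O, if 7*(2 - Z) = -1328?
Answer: -18788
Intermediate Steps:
O = 98
Z = 1342/7 (Z = 2 - 1/7*(-1328) = 2 + 1328/7 = 1342/7 ≈ 191.71)
(-Z)*O = -1*1342/7*98 = -1342/7*98 = -18788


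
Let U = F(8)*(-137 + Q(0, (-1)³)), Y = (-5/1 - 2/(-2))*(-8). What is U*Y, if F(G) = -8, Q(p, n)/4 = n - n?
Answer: 35072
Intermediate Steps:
Q(p, n) = 0 (Q(p, n) = 4*(n - n) = 4*0 = 0)
Y = 32 (Y = (-5*1 - 2*(-½))*(-8) = (-5 + 1)*(-8) = -4*(-8) = 32)
U = 1096 (U = -8*(-137 + 0) = -8*(-137) = 1096)
U*Y = 1096*32 = 35072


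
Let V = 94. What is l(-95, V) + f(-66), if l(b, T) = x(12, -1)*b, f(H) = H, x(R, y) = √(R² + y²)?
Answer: -66 - 95*√145 ≈ -1210.0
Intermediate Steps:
l(b, T) = b*√145 (l(b, T) = √(12² + (-1)²)*b = √(144 + 1)*b = √145*b = b*√145)
l(-95, V) + f(-66) = -95*√145 - 66 = -66 - 95*√145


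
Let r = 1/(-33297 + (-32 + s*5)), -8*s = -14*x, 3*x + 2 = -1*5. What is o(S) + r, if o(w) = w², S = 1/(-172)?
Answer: 45185/11839309712 ≈ 3.8165e-6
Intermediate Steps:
x = -7/3 (x = -⅔ + (-1*5)/3 = -⅔ + (⅓)*(-5) = -⅔ - 5/3 = -7/3 ≈ -2.3333)
S = -1/172 ≈ -0.0058140
s = -49/12 (s = -(-7)*(-7)/(4*3) = -⅛*98/3 = -49/12 ≈ -4.0833)
r = -12/400193 (r = 1/(-33297 + (-32 - 49/12*5)) = 1/(-33297 + (-32 - 245/12)) = 1/(-33297 - 629/12) = 1/(-400193/12) = -12/400193 ≈ -2.9986e-5)
o(S) + r = (-1/172)² - 12/400193 = 1/29584 - 12/400193 = 45185/11839309712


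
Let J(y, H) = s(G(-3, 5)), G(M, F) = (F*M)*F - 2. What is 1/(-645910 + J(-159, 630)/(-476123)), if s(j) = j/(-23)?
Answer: -10950829/7073249959467 ≈ -1.5482e-6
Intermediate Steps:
G(M, F) = -2 + M*F² (G(M, F) = M*F² - 2 = -2 + M*F²)
s(j) = -j/23 (s(j) = j*(-1/23) = -j/23)
J(y, H) = 77/23 (J(y, H) = -(-2 - 3*5²)/23 = -(-2 - 3*25)/23 = -(-2 - 75)/23 = -1/23*(-77) = 77/23)
1/(-645910 + J(-159, 630)/(-476123)) = 1/(-645910 + (77/23)/(-476123)) = 1/(-645910 + (77/23)*(-1/476123)) = 1/(-645910 - 77/10950829) = 1/(-7073249959467/10950829) = -10950829/7073249959467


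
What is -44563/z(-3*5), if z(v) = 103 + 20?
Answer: -44563/123 ≈ -362.30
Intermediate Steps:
z(v) = 123
-44563/z(-3*5) = -44563/123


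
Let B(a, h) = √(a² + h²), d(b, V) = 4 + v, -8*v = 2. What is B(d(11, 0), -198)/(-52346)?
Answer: -3*√69721/209384 ≈ -0.0037832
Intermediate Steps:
v = -¼ (v = -⅛*2 = -¼ ≈ -0.25000)
d(b, V) = 15/4 (d(b, V) = 4 - ¼ = 15/4)
B(d(11, 0), -198)/(-52346) = √((15/4)² + (-198)²)/(-52346) = √(225/16 + 39204)*(-1/52346) = √(627489/16)*(-1/52346) = (3*√69721/4)*(-1/52346) = -3*√69721/209384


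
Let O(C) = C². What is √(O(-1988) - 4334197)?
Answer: 7*I*√7797 ≈ 618.1*I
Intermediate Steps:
√(O(-1988) - 4334197) = √((-1988)² - 4334197) = √(3952144 - 4334197) = √(-382053) = 7*I*√7797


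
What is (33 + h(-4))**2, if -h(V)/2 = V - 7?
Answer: 3025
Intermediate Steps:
h(V) = 14 - 2*V (h(V) = -2*(V - 7) = -2*(-7 + V) = 14 - 2*V)
(33 + h(-4))**2 = (33 + (14 - 2*(-4)))**2 = (33 + (14 + 8))**2 = (33 + 22)**2 = 55**2 = 3025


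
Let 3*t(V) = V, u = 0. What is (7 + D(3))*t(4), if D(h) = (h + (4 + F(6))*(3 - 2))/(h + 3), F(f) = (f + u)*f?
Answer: 170/9 ≈ 18.889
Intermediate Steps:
F(f) = f² (F(f) = (f + 0)*f = f*f = f²)
D(h) = (40 + h)/(3 + h) (D(h) = (h + (4 + 6²)*(3 - 2))/(h + 3) = (h + (4 + 36)*1)/(3 + h) = (h + 40*1)/(3 + h) = (h + 40)/(3 + h) = (40 + h)/(3 + h))
t(V) = V/3
(7 + D(3))*t(4) = (7 + (40 + 3)/(3 + 3))*((⅓)*4) = (7 + 43/6)*(4/3) = (85/6)*(4/3) = 170/9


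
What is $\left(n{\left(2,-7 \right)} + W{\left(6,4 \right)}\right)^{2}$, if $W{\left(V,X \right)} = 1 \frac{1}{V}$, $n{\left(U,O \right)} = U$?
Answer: $\frac{169}{36} \approx 4.6944$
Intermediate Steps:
$W{\left(V,X \right)} = \frac{1}{V}$
$\left(n{\left(2,-7 \right)} + W{\left(6,4 \right)}\right)^{2} = \left(2 + \frac{1}{6}\right)^{2} = \left(\frac{13}{6}\right)^{2} = \frac{169}{36}$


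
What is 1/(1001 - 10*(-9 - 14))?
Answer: 1/1231 ≈ 0.00081235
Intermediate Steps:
1/(1001 - 10*(-9 - 14)) = 1/(1001 - 10*(-23)) = 1/(1001 + 230) = 1/1231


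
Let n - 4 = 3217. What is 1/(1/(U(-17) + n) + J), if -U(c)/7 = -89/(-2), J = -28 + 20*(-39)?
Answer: -5819/4701750 ≈ -0.0012376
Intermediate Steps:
n = 3221 (n = 4 + 3217 = 3221)
J = -808 (J = -28 - 780 = -808)
U(c) = -623/2 (U(c) = -(-623)/(-2) = -(-623)*(-1)/2 = -7*89/2 = -623/2)
1/(1/(U(-17) + n) + J) = 1/(1/(-623/2 + 3221) - 808) = 1/(1/(5819/2) - 808) = 1/(2/5819 - 808) = 1/(-4701750/5819) = -5819/4701750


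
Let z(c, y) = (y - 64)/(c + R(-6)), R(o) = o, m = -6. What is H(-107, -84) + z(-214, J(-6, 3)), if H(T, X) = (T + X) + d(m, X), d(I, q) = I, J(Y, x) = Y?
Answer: -4327/22 ≈ -196.68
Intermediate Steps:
z(c, y) = (-64 + y)/(-6 + c) (z(c, y) = (y - 64)/(c - 6) = (-64 + y)/(-6 + c))
H(T, X) = -6 + T + X (H(T, X) = (T + X) - 6 = -6 + T + X)
H(-107, -84) + z(-214, J(-6, 3)) = (-6 - 107 - 84) + (-64 - 6)/(-6 - 214) = -197 - 70/(-220) = -197 - 1/220*(-70) = -197 + 7/22 = -4327/22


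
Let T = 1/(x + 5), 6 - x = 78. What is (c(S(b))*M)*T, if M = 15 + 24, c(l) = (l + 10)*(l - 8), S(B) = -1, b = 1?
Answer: 3159/67 ≈ 47.149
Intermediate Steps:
c(l) = (-8 + l)*(10 + l) (c(l) = (10 + l)*(-8 + l) = (-8 + l)*(10 + l))
x = -72 (x = 6 - 1*78 = 6 - 78 = -72)
T = -1/67 (T = 1/(-72 + 5) = 1/(-67) = -1/67 ≈ -0.014925)
M = 39
(c(S(b))*M)*T = ((-80 + (-1)**2 + 2*(-1))*39)*(-1/67) = ((-80 + 1 - 2)*39)*(-1/67) = -81*39*(-1/67) = -3159*(-1/67) = 3159/67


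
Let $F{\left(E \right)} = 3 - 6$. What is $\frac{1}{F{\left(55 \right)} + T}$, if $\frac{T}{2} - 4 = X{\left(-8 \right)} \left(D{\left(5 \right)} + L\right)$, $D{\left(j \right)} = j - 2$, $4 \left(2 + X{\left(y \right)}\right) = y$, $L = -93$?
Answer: $\frac{1}{725} \approx 0.0013793$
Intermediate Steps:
$X{\left(y \right)} = -2 + \frac{y}{4}$
$D{\left(j \right)} = -2 + j$
$T = 728$ ($T = 8 + 2 \left(-2 + \frac{1}{4} \left(-8\right)\right) \left(\left(-2 + 5\right) - 93\right) = 8 + 2 \left(-2 - 2\right) \left(3 - 93\right) = 8 + 2 \left(\left(-4\right) \left(-90\right)\right) = 8 + 2 \cdot 360 = 8 + 720 = 728$)
$F{\left(E \right)} = -3$ ($F{\left(E \right)} = 3 - 6 = -3$)
$\frac{1}{F{\left(55 \right)} + T} = \frac{1}{-3 + 728} = \frac{1}{725}$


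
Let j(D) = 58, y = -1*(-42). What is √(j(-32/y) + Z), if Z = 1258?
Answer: 2*√329 ≈ 36.277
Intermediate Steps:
y = 42
√(j(-32/y) + Z) = √(58 + 1258) = √1316 = 2*√329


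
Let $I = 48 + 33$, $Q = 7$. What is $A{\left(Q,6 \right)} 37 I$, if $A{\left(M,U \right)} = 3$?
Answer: $8991$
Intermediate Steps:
$I = 81$
$A{\left(Q,6 \right)} 37 I = 3 \cdot 37 \cdot 81 = 111 \cdot 81 = 8991$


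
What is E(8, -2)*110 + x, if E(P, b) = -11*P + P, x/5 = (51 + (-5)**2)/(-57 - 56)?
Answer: -994780/113 ≈ -8803.4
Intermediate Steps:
x = -380/113 (x = 5*((51 + (-5)**2)/(-57 - 56)) = 5*((51 + 25)/(-113)) = 5*(76*(-1/113)) = 5*(-76/113) = -380/113 ≈ -3.3628)
E(P, b) = -10*P
E(8, -2)*110 + x = -10*8*110 - 380/113 = -80*110 - 380/113 = -8800 - 380/113 = -994780/113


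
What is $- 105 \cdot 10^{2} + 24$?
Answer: $-10476$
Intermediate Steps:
$- 105 \cdot 10^{2} + 24 = \left(-105\right) 100 + 24 = -10500 + 24 = -10476$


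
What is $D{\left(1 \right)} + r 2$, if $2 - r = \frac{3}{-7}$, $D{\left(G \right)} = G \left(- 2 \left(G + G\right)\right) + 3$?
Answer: $\frac{27}{7} \approx 3.8571$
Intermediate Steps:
$D{\left(G \right)} = 3 - 4 G^{2}$ ($D{\left(G \right)} = G \left(- 2 \cdot 2 G\right) + 3 = G \left(- 4 G\right) + 3 = - 4 G^{2} + 3 = 3 - 4 G^{2}$)
$r = \frac{17}{7}$ ($r = 2 - \frac{3}{-7} = 2 - 3 \left(- \frac{1}{7}\right) = 2 - - \frac{3}{7} = 2 + \frac{3}{7} = \frac{17}{7} \approx 2.4286$)
$D{\left(1 \right)} + r 2 = \left(3 - 4 \cdot 1^{2}\right) + \frac{17}{7} \cdot 2 = \left(3 - 4\right) + \frac{34}{7} = -1 + \frac{34}{7} = \frac{27}{7}$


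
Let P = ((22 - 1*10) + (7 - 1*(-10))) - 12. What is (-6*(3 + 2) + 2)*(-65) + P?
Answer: 1837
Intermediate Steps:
P = 17 (P = ((22 - 10) + (7 + 10)) - 12 = (12 + 17) - 12 = 29 - 12 = 17)
(-6*(3 + 2) + 2)*(-65) + P = (-6*(3 + 2) + 2)*(-65) + 17 = (-6*5 + 2)*(-65) + 17 = (-30 + 2)*(-65) + 17 = -28*(-65) + 17 = 1820 + 17 = 1837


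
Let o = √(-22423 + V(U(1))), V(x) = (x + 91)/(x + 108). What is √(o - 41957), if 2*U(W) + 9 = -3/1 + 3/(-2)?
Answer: √(-9440325 + 5*I*√45404890)/15 ≈ 0.36552 + 204.83*I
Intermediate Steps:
U(W) = -27/4 (U(W) = -9/2 + (-3/1 + 3/(-2))/2 = -9/2 + (-3*1 + 3*(-½))/2 = -9/2 + (-3 - 3/2)/2 = -9/2 + (½)*(-9/2) = -9/2 - 9/4 = -27/4)
V(x) = (91 + x)/(108 + x)
o = I*√45404890/45 (o = √(-22423 + (91 - 27/4)/(108 - 27/4)) = √(-22423 + (337/4)/(405/4)) = √(-22423 + (4/405)*(337/4)) = √(-22423 + 337/405) = √(-9080978/405) = I*√45404890/45 ≈ 149.74*I)
√(o - 41957) = √(I*√45404890/45 - 41957) = √(-41957 + I*√45404890/45)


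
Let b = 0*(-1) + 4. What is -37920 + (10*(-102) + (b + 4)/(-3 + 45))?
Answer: -817736/21 ≈ -38940.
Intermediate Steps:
b = 4 (b = 0 + 4 = 4)
-37920 + (10*(-102) + (b + 4)/(-3 + 45)) = -37920 + (10*(-102) + (4 + 4)/(-3 + 45)) = -37920 + (-1020 + 8/42) = -37920 + (-1020 + 8*(1/42)) = -37920 + (-1020 + 4/21) = -37920 - 21416/21 = -817736/21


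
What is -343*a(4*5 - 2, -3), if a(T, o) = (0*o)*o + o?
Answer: 1029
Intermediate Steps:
a(T, o) = o (a(T, o) = 0*o + o = 0 + o = o)
-343*a(4*5 - 2, -3) = -343*(-3) = 1029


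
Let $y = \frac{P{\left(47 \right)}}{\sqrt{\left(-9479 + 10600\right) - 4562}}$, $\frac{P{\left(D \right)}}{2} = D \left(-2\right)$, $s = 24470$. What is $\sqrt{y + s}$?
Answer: $\frac{\sqrt{289736570070 + 646908 i \sqrt{3441}}}{3441} \approx 156.43 + 0.010244 i$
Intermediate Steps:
$P{\left(D \right)} = - 4 D$ ($P{\left(D \right)} = 2 D \left(-2\right) = 2 \left(- 2 D\right) = - 4 D$)
$y = \frac{188 i \sqrt{3441}}{3441}$ ($y = \frac{\left(-4\right) 47}{\sqrt{\left(-9479 + 10600\right) - 4562}} = - \frac{188}{\sqrt{1121 - 4562}} = - \frac{188}{\sqrt{-3441}} = - \frac{188}{i \sqrt{3441}} = - 188 \left(- \frac{i \sqrt{3441}}{3441}\right) = \frac{188 i \sqrt{3441}}{3441} \approx 3.2049 i$)
$\sqrt{y + s} = \sqrt{\frac{188 i \sqrt{3441}}{3441} + 24470} = \sqrt{24470 + \frac{188 i \sqrt{3441}}{3441}}$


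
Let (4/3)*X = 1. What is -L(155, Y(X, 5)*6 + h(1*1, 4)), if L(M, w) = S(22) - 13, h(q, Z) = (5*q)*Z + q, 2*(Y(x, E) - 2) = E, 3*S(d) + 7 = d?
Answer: 8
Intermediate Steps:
X = 3/4 (X = (3/4)*1 = 3/4 ≈ 0.75000)
S(d) = -7/3 + d/3
Y(x, E) = 2 + E/2
h(q, Z) = q + 5*Z*q (h(q, Z) = 5*Z*q + q = q + 5*Z*q)
L(M, w) = -8 (L(M, w) = (-7/3 + (1/3)*22) - 13 = (-7/3 + 22/3) - 13 = 5 - 13 = -8)
-L(155, Y(X, 5)*6 + h(1*1, 4)) = -1*(-8) = 8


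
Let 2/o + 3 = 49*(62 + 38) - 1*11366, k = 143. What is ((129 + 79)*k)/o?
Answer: -96206968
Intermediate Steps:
o = -2/6469 (o = 2/(-3 + (49*(62 + 38) - 1*11366)) = 2/(-3 + (49*100 - 11366)) = 2/(-3 + (4900 - 11366)) = 2/(-3 - 6466) = 2/(-6469) = 2*(-1/6469) = -2/6469 ≈ -0.00030917)
((129 + 79)*k)/o = ((129 + 79)*143)/(-2/6469) = (208*143)*(-6469/2) = 29744*(-6469/2) = -96206968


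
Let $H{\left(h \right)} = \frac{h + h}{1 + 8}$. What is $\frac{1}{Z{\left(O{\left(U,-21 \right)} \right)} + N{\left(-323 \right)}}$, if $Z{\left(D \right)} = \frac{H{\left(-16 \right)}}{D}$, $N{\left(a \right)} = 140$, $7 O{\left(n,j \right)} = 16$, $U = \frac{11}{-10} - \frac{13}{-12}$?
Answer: $\frac{9}{1246} \approx 0.0072231$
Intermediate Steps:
$U = - \frac{1}{60}$ ($U = 11 \left(- \frac{1}{10}\right) - - \frac{13}{12} = - \frac{11}{10} + \frac{13}{12} = - \frac{1}{60} \approx -0.016667$)
$O{\left(n,j \right)} = \frac{16}{7}$ ($O{\left(n,j \right)} = \frac{1}{7} \cdot 16 = \frac{16}{7}$)
$H{\left(h \right)} = \frac{2 h}{9}$
$Z{\left(D \right)} = - \frac{32}{9 D}$ ($Z{\left(D \right)} = \frac{\frac{2}{9} \left(-16\right)}{D} = - \frac{32}{9 D}$)
$\frac{1}{Z{\left(O{\left(U,-21 \right)} \right)} + N{\left(-323 \right)}} = \frac{1}{- \frac{32}{9 \cdot \frac{16}{7}} + 140} = \frac{1}{\left(- \frac{32}{9}\right) \frac{7}{16} + 140} = \frac{1}{- \frac{14}{9} + 140} = \frac{1}{\frac{1246}{9}} = \frac{9}{1246}$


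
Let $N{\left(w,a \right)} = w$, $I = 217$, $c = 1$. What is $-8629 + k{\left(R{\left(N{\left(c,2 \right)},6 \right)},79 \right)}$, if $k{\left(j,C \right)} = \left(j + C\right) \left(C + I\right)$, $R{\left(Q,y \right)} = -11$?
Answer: $11499$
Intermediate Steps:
$k{\left(j,C \right)} = \left(217 + C\right) \left(C + j\right)$ ($k{\left(j,C \right)} = \left(j + C\right) \left(C + 217\right) = \left(C + j\right) \left(217 + C\right) = \left(217 + C\right) \left(C + j\right)$)
$-8629 + k{\left(R{\left(N{\left(c,2 \right)},6 \right)},79 \right)} = -8629 + \left(79^{2} + 217 \cdot 79 + 217 \left(-11\right) + 79 \left(-11\right)\right) = -8629 + \left(6241 + 17143 - 2387 - 869\right) = -8629 + 20128 = 11499$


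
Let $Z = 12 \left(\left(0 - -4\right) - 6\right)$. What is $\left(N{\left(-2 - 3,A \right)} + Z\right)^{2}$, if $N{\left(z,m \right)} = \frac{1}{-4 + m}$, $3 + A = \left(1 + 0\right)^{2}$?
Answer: $\frac{21025}{36} \approx 584.03$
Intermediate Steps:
$A = -2$ ($A = -3 + \left(1 + 0\right)^{2} = -3 + 1^{2} = -3 + 1 = -2$)
$Z = -24$ ($Z = 12 \left(\left(0 + 4\right) - 6\right) = 12 \left(4 - 6\right) = 12 \left(-2\right) = -24$)
$\left(N{\left(-2 - 3,A \right)} + Z\right)^{2} = \left(\frac{1}{-4 - 2} - 24\right)^{2} = \left(\frac{1}{-6} - 24\right)^{2} = \left(- \frac{1}{6} - 24\right)^{2} = \left(- \frac{145}{6}\right)^{2} = \frac{21025}{36}$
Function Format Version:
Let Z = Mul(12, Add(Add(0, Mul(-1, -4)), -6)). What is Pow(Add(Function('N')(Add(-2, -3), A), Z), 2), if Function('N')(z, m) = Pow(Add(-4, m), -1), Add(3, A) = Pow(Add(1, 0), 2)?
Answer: Rational(21025, 36) ≈ 584.03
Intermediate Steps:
A = -2 (A = Add(-3, Pow(Add(1, 0), 2)) = Add(-3, Pow(1, 2)) = Add(-3, 1) = -2)
Z = -24 (Z = Mul(12, Add(Add(0, 4), -6)) = Mul(12, Add(4, -6)) = Mul(12, -2) = -24)
Pow(Add(Function('N')(Add(-2, -3), A), Z), 2) = Pow(Add(Pow(Add(-4, -2), -1), -24), 2) = Pow(Add(Pow(-6, -1), -24), 2) = Pow(Add(Rational(-1, 6), -24), 2) = Pow(Rational(-145, 6), 2) = Rational(21025, 36)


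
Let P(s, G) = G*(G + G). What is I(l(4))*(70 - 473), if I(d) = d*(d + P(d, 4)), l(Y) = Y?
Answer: -58032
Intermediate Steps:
P(s, G) = 2*G² (P(s, G) = G*(2*G) = 2*G²)
I(d) = d*(32 + d) (I(d) = d*(d + 2*4²) = d*(d + 2*16) = d*(d + 32) = d*(32 + d))
I(l(4))*(70 - 473) = (4*(32 + 4))*(70 - 473) = (4*36)*(-403) = 144*(-403) = -58032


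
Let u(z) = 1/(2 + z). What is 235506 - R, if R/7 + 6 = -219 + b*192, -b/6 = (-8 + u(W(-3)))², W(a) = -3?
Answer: 890265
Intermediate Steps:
b = -486 (b = -6*(-8 + 1/(2 - 3))² = -6*(-8 + 1/(-1))² = -6*(-8 - 1)² = -6*(-9)² = -6*81 = -486)
R = -654759 (R = -42 + 7*(-219 - 486*192) = -42 + 7*(-219 - 93312) = -42 + 7*(-93531) = -42 - 654717 = -654759)
235506 - R = 235506 - 1*(-654759) = 235506 + 654759 = 890265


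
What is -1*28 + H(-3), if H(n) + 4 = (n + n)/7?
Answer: -230/7 ≈ -32.857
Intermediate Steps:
H(n) = -4 + 2*n/7 (H(n) = -4 + (n + n)/7 = -4 + (2*n)*(⅐) = -4 + 2*n/7)
-1*28 + H(-3) = -1*28 + (-4 + (2/7)*(-3)) = -28 + (-4 - 6/7) = -28 - 34/7 = -230/7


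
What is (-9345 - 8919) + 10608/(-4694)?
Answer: -42870912/2347 ≈ -18266.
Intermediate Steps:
(-9345 - 8919) + 10608/(-4694) = -18264 + 10608*(-1/4694) = -18264 - 5304/2347 = -42870912/2347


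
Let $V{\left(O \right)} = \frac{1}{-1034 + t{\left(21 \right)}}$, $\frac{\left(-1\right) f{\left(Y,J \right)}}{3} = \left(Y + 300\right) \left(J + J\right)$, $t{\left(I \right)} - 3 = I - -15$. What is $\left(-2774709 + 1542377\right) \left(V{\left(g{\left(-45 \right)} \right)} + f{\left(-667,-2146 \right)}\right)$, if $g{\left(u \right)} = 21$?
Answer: $\frac{5794258133539612}{995} \approx 5.8234 \cdot 10^{12}$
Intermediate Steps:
$t{\left(I \right)} = 18 + I$ ($t{\left(I \right)} = 3 + \left(I - -15\right) = 3 + \left(I + 15\right) = 3 + \left(15 + I\right) = 18 + I$)
$f{\left(Y,J \right)} = - 6 J \left(300 + Y\right)$ ($f{\left(Y,J \right)} = - 3 \left(Y + 300\right) \left(J + J\right) = - 3 \left(300 + Y\right) 2 J = - 3 \cdot 2 J \left(300 + Y\right) = - 6 J \left(300 + Y\right)$)
$V{\left(O \right)} = - \frac{1}{995}$ ($V{\left(O \right)} = \frac{1}{-1034 + \left(18 + 21\right)} = \frac{1}{-1034 + 39} = \frac{1}{-995} = - \frac{1}{995}$)
$\left(-2774709 + 1542377\right) \left(V{\left(g{\left(-45 \right)} \right)} + f{\left(-667,-2146 \right)}\right) = \left(-2774709 + 1542377\right) \left(- \frac{1}{995} - - 12876 \left(300 - 667\right)\right) = - 1232332 \left(- \frac{1}{995} - \left(-12876\right) \left(-367\right)\right) = - 1232332 \left(- \frac{1}{995} - 4725492\right) = \left(-1232332\right) \left(- \frac{4701864541}{995}\right) = \frac{5794258133539612}{995}$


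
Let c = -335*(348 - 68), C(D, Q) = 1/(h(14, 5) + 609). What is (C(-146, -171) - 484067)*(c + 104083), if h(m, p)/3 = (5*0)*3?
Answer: -433056502138/87 ≈ -4.9777e+9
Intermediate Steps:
h(m, p) = 0 (h(m, p) = 3*((5*0)*3) = 3*(0*3) = 3*0 = 0)
C(D, Q) = 1/609 (C(D, Q) = 1/(0 + 609) = 1/609)
c = -93800 (c = -335*280 = -93800)
(C(-146, -171) - 484067)*(c + 104083) = (1/609 - 484067)*(-93800 + 104083) = -294796802/609*10283 = -433056502138/87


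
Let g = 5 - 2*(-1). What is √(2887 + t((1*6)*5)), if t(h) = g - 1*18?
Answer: 2*√719 ≈ 53.628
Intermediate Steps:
g = 7 (g = 5 + 2 = 7)
t(h) = -11 (t(h) = 7 - 1*18 = 7 - 18 = -11)
√(2887 + t((1*6)*5)) = √(2887 - 11) = √2876 = 2*√719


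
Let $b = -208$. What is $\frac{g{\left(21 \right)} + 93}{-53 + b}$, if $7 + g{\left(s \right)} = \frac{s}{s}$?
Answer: $- \frac{1}{3} \approx -0.33333$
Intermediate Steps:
$g{\left(s \right)} = -6$ ($g{\left(s \right)} = -7 + \frac{s}{s} = -7 + 1 = -6$)
$\frac{g{\left(21 \right)} + 93}{-53 + b} = \frac{-6 + 93}{-53 - 208} = \frac{87}{-261} = 87 \left(- \frac{1}{261}\right) = - \frac{1}{3}$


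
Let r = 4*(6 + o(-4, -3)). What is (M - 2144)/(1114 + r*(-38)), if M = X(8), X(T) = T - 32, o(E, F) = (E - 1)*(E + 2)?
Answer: 1084/659 ≈ 1.6449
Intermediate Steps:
o(E, F) = (-1 + E)*(2 + E)
X(T) = -32 + T
M = -24 (M = -32 + 8 = -24)
r = 64 (r = 4*(6 + (-2 - 4 + (-4)²)) = 4*(6 + (-2 - 4 + 16)) = 4*(6 + 10) = 4*16 = 64)
(M - 2144)/(1114 + r*(-38)) = (-24 - 2144)/(1114 + 64*(-38)) = -2168/(1114 - 2432) = -2168/(-1318) = -2168*(-1/1318) = 1084/659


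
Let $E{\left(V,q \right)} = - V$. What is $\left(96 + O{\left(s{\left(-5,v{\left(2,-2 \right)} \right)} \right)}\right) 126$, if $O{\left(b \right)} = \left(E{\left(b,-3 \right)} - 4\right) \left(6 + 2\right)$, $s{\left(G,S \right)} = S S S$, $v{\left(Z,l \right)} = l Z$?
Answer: $72576$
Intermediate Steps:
$v{\left(Z,l \right)} = Z l$
$s{\left(G,S \right)} = S^{3}$ ($s{\left(G,S \right)} = S^{2} S = S^{3}$)
$O{\left(b \right)} = -32 - 8 b$ ($O{\left(b \right)} = \left(- b - 4\right) \left(6 + 2\right) = \left(-4 - b\right) 8 = -32 - 8 b$)
$\left(96 + O{\left(s{\left(-5,v{\left(2,-2 \right)} \right)} \right)}\right) 126 = \left(96 - \left(32 + 8 \left(2 \left(-2\right)\right)^{3}\right)\right) 126 = \left(96 - \left(32 + 8 \left(-4\right)^{3}\right)\right) 126 = \left(96 - -480\right) 126 = \left(96 + \left(-32 + 512\right)\right) 126 = \left(96 + 480\right) 126 = 576 \cdot 126 = 72576$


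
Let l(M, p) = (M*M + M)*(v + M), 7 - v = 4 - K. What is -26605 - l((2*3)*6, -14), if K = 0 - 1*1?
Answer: -77221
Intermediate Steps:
K = -1 (K = 0 - 1 = -1)
v = 2 (v = 7 - (4 - 1*(-1)) = 7 - (4 + 1) = 7 - 1*5 = 7 - 5 = 2)
l(M, p) = (2 + M)*(M + M²) (l(M, p) = (M*M + M)*(2 + M) = (M² + M)*(2 + M) = (M + M²)*(2 + M) = (2 + M)*(M + M²))
-26605 - l((2*3)*6, -14) = -26605 - (2*3)*6*(2 + ((2*3)*6)² + 3*((2*3)*6)) = -26605 - 6*6*(2 + (6*6)² + 3*(6*6)) = -26605 - 36*(2 + 36² + 3*36) = -26605 - 36*(2 + 1296 + 108) = -26605 - 36*1406 = -26605 - 1*50616 = -26605 - 50616 = -77221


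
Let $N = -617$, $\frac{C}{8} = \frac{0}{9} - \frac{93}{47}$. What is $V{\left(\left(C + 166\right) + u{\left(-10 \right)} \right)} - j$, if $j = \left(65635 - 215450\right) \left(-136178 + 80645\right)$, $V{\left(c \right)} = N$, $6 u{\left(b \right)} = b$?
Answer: $-8319677012$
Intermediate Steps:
$u{\left(b \right)} = \frac{b}{6}$
$C = - \frac{744}{47}$ ($C = 8 \left(\frac{0}{9} - \frac{93}{47}\right) = 8 \left(0 \cdot \frac{1}{9} - \frac{93}{47}\right) = 8 \left(0 - \frac{93}{47}\right) = 8 \left(- \frac{93}{47}\right) = - \frac{744}{47} \approx -15.83$)
$V{\left(c \right)} = -617$
$j = 8319676395$ ($j = \left(-149815\right) \left(-55533\right) = 8319676395$)
$V{\left(\left(C + 166\right) + u{\left(-10 \right)} \right)} - j = -617 - 8319676395 = -8319677012$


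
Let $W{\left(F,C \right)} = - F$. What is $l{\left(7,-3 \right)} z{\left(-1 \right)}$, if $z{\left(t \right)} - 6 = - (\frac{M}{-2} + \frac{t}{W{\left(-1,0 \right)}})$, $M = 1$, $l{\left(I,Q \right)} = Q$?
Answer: $- \frac{45}{2} \approx -22.5$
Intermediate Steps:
$z{\left(t \right)} = \frac{13}{2} - t$ ($z{\left(t \right)} = 6 - \left(1 \frac{1}{-2} + \frac{t}{\left(-1\right) \left(-1\right)}\right) = 6 - \left(1 \left(- \frac{1}{2}\right) + \frac{t}{1}\right) = 6 - \left(- \frac{1}{2} + t 1\right) = 6 - \left(- \frac{1}{2} + t\right) = \frac{13}{2} - t$)
$l{\left(7,-3 \right)} z{\left(-1 \right)} = - 3 \left(\frac{13}{2} - -1\right) = - 3 \left(\frac{13}{2} + 1\right) = \left(-3\right) \frac{15}{2} = - \frac{45}{2}$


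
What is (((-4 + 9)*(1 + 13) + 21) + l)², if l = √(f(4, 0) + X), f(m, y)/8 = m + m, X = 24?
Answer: 8369 + 364*√22 ≈ 10076.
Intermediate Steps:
f(m, y) = 16*m (f(m, y) = 8*(m + m) = 8*(2*m) = 16*m)
l = 2*√22 (l = √(16*4 + 24) = √(64 + 24) = √88 = 2*√22 ≈ 9.3808)
(((-4 + 9)*(1 + 13) + 21) + l)² = (((-4 + 9)*(1 + 13) + 21) + 2*√22)² = ((5*14 + 21) + 2*√22)² = ((70 + 21) + 2*√22)² = (91 + 2*√22)²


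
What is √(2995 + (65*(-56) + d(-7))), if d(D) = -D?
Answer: I*√638 ≈ 25.259*I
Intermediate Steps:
√(2995 + (65*(-56) + d(-7))) = √(2995 + (65*(-56) - 1*(-7))) = √(2995 + (-3640 + 7)) = √(2995 - 3633) = √(-638) = I*√638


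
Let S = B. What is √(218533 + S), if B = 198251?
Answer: 4*√26049 ≈ 645.59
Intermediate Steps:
S = 198251
√(218533 + S) = √(218533 + 198251) = √416784 = 4*√26049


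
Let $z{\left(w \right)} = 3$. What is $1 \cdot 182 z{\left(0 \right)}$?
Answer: $546$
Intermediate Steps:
$1 \cdot 182 z{\left(0 \right)} = 1 \cdot 182 \cdot 3 = 182 \cdot 3 = 546$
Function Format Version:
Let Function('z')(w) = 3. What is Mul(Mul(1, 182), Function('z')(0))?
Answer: 546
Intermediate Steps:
Mul(Mul(1, 182), Function('z')(0)) = Mul(Mul(1, 182), 3) = Mul(182, 3) = 546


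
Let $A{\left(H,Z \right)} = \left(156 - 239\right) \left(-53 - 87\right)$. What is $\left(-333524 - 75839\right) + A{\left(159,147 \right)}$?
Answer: $-397743$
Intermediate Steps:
$A{\left(H,Z \right)} = 11620$ ($A{\left(H,Z \right)} = \left(-83\right) \left(-140\right) = 11620$)
$\left(-333524 - 75839\right) + A{\left(159,147 \right)} = \left(-333524 - 75839\right) + 11620 = -409363 + 11620 = -397743$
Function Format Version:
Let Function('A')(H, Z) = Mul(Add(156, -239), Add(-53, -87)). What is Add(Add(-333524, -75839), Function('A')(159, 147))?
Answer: -397743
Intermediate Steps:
Function('A')(H, Z) = 11620 (Function('A')(H, Z) = Mul(-83, -140) = 11620)
Add(Add(-333524, -75839), Function('A')(159, 147)) = Add(Add(-333524, -75839), 11620) = Add(-409363, 11620) = -397743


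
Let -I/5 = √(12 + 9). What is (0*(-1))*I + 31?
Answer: 31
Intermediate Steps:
I = -5*√21 (I = -5*√(12 + 9) = -5*√21 ≈ -22.913)
(0*(-1))*I + 31 = (0*(-1))*(-5*√21) + 31 = 0*(-5*√21) + 31 = 0 + 31 = 31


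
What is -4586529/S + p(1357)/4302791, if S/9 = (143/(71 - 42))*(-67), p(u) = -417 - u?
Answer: 190770414133495/123675121713 ≈ 1542.5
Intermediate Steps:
S = -86229/29 (S = 9*((143/(71 - 42))*(-67)) = 9*((143/29)*(-67)) = 9*(-9581/29) = -86229/29 ≈ -2973.4)
-4586529/S + p(1357)/4302791 = -4586529/(-86229/29) + (-417 - 1*1357)/4302791 = -4586529*(-29/86229) + (-417 - 1357)*(1/4302791) = 44336447/28743 - 1774*1/4302791 = 44336447/28743 - 1774/4302791 = 190770414133495/123675121713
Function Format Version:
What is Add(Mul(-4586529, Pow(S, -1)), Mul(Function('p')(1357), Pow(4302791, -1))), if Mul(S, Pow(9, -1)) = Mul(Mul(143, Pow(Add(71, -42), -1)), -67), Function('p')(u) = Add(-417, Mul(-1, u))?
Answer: Rational(190770414133495, 123675121713) ≈ 1542.5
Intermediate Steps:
S = Rational(-86229, 29) (S = Mul(9, Mul(Mul(143, Pow(Add(71, -42), -1)), -67)) = Mul(9, Mul(Mul(143, Pow(29, -1)), -67)) = Mul(9, Mul(Mul(143, Rational(1, 29)), -67)) = Mul(9, Mul(Rational(143, 29), -67)) = Mul(9, Rational(-9581, 29)) = Rational(-86229, 29) ≈ -2973.4)
Add(Mul(-4586529, Pow(S, -1)), Mul(Function('p')(1357), Pow(4302791, -1))) = Add(Mul(-4586529, Pow(Rational(-86229, 29), -1)), Mul(Add(-417, Mul(-1, 1357)), Pow(4302791, -1))) = Add(Mul(-4586529, Rational(-29, 86229)), Mul(Add(-417, -1357), Rational(1, 4302791))) = Add(Rational(44336447, 28743), Mul(-1774, Rational(1, 4302791))) = Add(Rational(44336447, 28743), Rational(-1774, 4302791)) = Rational(190770414133495, 123675121713)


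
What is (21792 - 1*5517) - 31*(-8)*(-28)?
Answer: 9331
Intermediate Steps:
(21792 - 1*5517) - 31*(-8)*(-28) = (21792 - 5517) + 248*(-28) = 16275 - 6944 = 9331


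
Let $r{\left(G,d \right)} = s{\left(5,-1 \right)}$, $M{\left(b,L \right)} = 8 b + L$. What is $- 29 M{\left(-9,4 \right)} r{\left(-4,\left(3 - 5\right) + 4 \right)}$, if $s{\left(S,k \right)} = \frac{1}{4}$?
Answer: $493$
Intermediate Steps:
$s{\left(S,k \right)} = \frac{1}{4}$
$M{\left(b,L \right)} = L + 8 b$
$r{\left(G,d \right)} = \frac{1}{4}$
$- 29 M{\left(-9,4 \right)} r{\left(-4,\left(3 - 5\right) + 4 \right)} = - 29 \left(4 + 8 \left(-9\right)\right) \frac{1}{4} = - 29 \left(4 - 72\right) \frac{1}{4} = \left(-29\right) \left(-68\right) \frac{1}{4} = 1972 \cdot \frac{1}{4} = 493$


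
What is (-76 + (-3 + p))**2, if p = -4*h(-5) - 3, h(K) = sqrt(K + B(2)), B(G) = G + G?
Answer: 6708 + 656*I ≈ 6708.0 + 656.0*I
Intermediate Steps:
B(G) = 2*G
h(K) = sqrt(4 + K) (h(K) = sqrt(K + 2*2) = sqrt(K + 4) = sqrt(4 + K))
p = -3 - 4*I (p = -4*sqrt(4 - 5) - 3 = -4*I - 3 = -3 - 4*I ≈ -3.0 - 4.0*I)
(-76 + (-3 + p))**2 = (-76 + (-3 + (-3 - 4*I)))**2 = (-76 + (-6 - 4*I))**2 = (-82 - 4*I)**2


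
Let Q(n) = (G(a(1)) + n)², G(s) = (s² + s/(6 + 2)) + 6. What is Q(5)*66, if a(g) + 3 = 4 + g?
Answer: 122793/8 ≈ 15349.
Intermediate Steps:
a(g) = 1 + g (a(g) = -3 + (4 + g) = 1 + g)
G(s) = 6 + s² + s/8 (G(s) = (s² + s/8) + 6 = 6 + s² + s/8)
Q(n) = (41/4 + n)² (Q(n) = ((6 + (1 + 1)² + (1 + 1)/8) + n)² = ((6 + 2² + (⅛)*2) + n)² = ((6 + 4 + ¼) + n)² = (41/4 + n)²)
Q(5)*66 = ((41 + 4*5)²/16)*66 = ((41 + 20)²/16)*66 = ((1/16)*61²)*66 = ((1/16)*3721)*66 = (3721/16)*66 = 122793/8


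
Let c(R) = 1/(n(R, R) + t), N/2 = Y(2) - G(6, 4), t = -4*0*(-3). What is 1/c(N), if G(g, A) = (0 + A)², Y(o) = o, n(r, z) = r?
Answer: -28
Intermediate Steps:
G(g, A) = A²
t = 0 (t = 0*(-3) = 0)
N = -28 (N = 2*(2 - 1*4²) = 2*(2 - 1*16) = 2*(2 - 16) = 2*(-14) = -28)
c(R) = 1/R (c(R) = 1/(R + 0) = 1/R)
1/c(N) = 1/(1/(-28)) = 1/(-1/28) = -28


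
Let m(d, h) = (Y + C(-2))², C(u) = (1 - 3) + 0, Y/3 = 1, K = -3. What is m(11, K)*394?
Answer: 394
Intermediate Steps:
Y = 3 (Y = 3*1 = 3)
C(u) = -2 (C(u) = -2 + 0 = -2)
m(d, h) = 1 (m(d, h) = (3 - 2)² = 1² = 1)
m(11, K)*394 = 1*394 = 394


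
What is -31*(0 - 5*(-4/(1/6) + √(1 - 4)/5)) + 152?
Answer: -3568 + 31*I*√3 ≈ -3568.0 + 53.694*I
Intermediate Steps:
-31*(0 - 5*(-4/(1/6) + √(1 - 4)/5)) + 152 = -31*(0 - 5*(-4/⅙ + √(-3)*(⅕))) + 152 = -31*(0 - 5*(-4*6 + (I*√3)*(⅕))) + 152 = -31*(0 - 5*(-24 + I*√3/5)) + 152 = -31*(0 + (120 - I*√3)) + 152 = -31*(120 - I*√3) + 152 = (-3720 + 31*I*√3) + 152 = -3568 + 31*I*√3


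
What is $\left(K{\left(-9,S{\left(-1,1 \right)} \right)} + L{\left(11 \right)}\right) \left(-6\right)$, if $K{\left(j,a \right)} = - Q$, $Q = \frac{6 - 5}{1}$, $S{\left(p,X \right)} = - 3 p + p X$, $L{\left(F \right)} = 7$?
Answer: $-36$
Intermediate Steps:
$S{\left(p,X \right)} = - 3 p + X p$
$Q = 1$ ($Q = 1 \cdot 1 = 1$)
$K{\left(j,a \right)} = -1$ ($K{\left(j,a \right)} = \left(-1\right) 1 = -1$)
$\left(K{\left(-9,S{\left(-1,1 \right)} \right)} + L{\left(11 \right)}\right) \left(-6\right) = \left(-1 + 7\right) \left(-6\right) = 6 \left(-6\right) = -36$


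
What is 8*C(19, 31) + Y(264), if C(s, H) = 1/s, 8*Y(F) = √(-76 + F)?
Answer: 8/19 + √47/4 ≈ 2.1350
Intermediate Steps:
Y(F) = √(-76 + F)/8
8*C(19, 31) + Y(264) = 8/19 + √(-76 + 264)/8 = 8*(1/19) + √188/8 = 8/19 + (2*√47)/8 = 8/19 + √47/4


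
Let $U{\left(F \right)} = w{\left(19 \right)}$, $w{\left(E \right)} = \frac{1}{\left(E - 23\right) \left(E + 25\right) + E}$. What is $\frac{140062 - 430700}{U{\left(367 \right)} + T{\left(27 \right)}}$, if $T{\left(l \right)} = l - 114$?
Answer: $\frac{22815083}{6830} \approx 3340.4$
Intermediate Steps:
$w{\left(E \right)} = \frac{1}{E + \left(-23 + E\right) \left(25 + E\right)}$ ($w{\left(E \right)} = \frac{1}{\left(-23 + E\right) \left(25 + E\right) + E} = \frac{1}{E + \left(-23 + E\right) \left(25 + E\right)}$)
$T{\left(l \right)} = -114 + l$
$U{\left(F \right)} = - \frac{1}{157}$ ($U{\left(F \right)} = \frac{1}{-575 + 19^{2} + 3 \cdot 19} = \frac{1}{-575 + 361 + 57} = \frac{1}{-157} = - \frac{1}{157}$)
$\frac{140062 - 430700}{U{\left(367 \right)} + T{\left(27 \right)}} = \frac{140062 - 430700}{- \frac{1}{157} + \left(-114 + 27\right)} = - \frac{290638}{- \frac{1}{157} - 87} = - \frac{290638}{- \frac{13660}{157}} = \left(-290638\right) \left(- \frac{157}{13660}\right) = \frac{22815083}{6830}$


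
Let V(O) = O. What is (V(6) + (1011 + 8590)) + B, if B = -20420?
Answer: -10813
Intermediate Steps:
(V(6) + (1011 + 8590)) + B = (6 + (1011 + 8590)) - 20420 = (6 + 9601) - 20420 = 9607 - 20420 = -10813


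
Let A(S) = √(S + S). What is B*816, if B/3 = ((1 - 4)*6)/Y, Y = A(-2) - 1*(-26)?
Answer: -8424/5 + 648*I/5 ≈ -1684.8 + 129.6*I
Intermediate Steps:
A(S) = √2*√S (A(S) = √(2*S) = √2*√S)
Y = 26 + 2*I (Y = √2*√(-2) - 1*(-26) = √2*(I*√2) + 26 = 2*I + 26 = 26 + 2*I ≈ 26.0 + 2.0*I)
B = -27*(26 - 2*I)/340 (B = 3*(((1 - 4)*6)/(26 + 2*I)) = 3*((-3*6)*((26 - 2*I)/680)) = 3*(-9*(26 - 2*I)/340) = -27*(26 - 2*I)/340 ≈ -2.0647 + 0.15882*I)
B*816 = (-351/170 + 27*I/170)*816 = -8424/5 + 648*I/5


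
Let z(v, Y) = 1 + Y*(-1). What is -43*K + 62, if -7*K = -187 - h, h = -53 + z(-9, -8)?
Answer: -5715/7 ≈ -816.43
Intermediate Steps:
z(v, Y) = 1 - Y
h = -44 (h = -53 + (1 - 1*(-8)) = -53 + (1 + 8) = -53 + 9 = -44)
K = 143/7 (K = -(-187 - 1*(-44))/7 = -(-187 + 44)/7 = -⅐*(-143) = 143/7 ≈ 20.429)
-43*K + 62 = -43*143/7 + 62 = -6149/7 + 62 = -5715/7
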